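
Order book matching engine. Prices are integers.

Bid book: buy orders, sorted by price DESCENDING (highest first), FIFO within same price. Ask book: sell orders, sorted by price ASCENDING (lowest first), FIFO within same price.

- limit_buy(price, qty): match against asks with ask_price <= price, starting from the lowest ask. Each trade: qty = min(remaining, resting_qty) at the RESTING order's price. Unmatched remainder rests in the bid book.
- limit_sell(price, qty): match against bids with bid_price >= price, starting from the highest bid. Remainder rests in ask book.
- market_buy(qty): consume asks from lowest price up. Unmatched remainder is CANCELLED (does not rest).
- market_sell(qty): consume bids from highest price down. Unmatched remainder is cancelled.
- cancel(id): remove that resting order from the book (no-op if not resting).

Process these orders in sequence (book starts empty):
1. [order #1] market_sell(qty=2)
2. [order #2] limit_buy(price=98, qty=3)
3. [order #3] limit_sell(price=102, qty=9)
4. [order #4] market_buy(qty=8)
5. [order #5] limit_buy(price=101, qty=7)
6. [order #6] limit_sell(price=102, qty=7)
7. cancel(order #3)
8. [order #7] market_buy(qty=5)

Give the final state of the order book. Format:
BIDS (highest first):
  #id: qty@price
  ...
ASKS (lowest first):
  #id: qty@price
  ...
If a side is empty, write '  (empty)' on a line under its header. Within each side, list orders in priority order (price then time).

Answer: BIDS (highest first):
  #5: 7@101
  #2: 3@98
ASKS (lowest first):
  #6: 2@102

Derivation:
After op 1 [order #1] market_sell(qty=2): fills=none; bids=[-] asks=[-]
After op 2 [order #2] limit_buy(price=98, qty=3): fills=none; bids=[#2:3@98] asks=[-]
After op 3 [order #3] limit_sell(price=102, qty=9): fills=none; bids=[#2:3@98] asks=[#3:9@102]
After op 4 [order #4] market_buy(qty=8): fills=#4x#3:8@102; bids=[#2:3@98] asks=[#3:1@102]
After op 5 [order #5] limit_buy(price=101, qty=7): fills=none; bids=[#5:7@101 #2:3@98] asks=[#3:1@102]
After op 6 [order #6] limit_sell(price=102, qty=7): fills=none; bids=[#5:7@101 #2:3@98] asks=[#3:1@102 #6:7@102]
After op 7 cancel(order #3): fills=none; bids=[#5:7@101 #2:3@98] asks=[#6:7@102]
After op 8 [order #7] market_buy(qty=5): fills=#7x#6:5@102; bids=[#5:7@101 #2:3@98] asks=[#6:2@102]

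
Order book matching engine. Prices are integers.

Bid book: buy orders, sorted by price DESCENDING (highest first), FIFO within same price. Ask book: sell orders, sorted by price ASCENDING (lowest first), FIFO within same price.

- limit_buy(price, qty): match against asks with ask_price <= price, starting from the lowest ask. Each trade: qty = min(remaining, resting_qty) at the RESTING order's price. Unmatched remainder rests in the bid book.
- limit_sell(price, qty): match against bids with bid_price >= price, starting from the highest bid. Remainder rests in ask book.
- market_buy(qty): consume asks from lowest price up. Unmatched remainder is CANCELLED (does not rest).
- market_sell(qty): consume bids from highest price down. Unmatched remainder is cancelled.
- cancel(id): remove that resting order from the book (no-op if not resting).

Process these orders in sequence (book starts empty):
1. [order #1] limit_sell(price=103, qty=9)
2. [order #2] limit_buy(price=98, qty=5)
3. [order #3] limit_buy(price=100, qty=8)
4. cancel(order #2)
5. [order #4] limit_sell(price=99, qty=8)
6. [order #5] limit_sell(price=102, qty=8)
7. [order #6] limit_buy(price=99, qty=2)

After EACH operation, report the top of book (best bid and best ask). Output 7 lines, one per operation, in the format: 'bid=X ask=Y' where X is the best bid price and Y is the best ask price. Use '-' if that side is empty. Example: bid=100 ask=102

Answer: bid=- ask=103
bid=98 ask=103
bid=100 ask=103
bid=100 ask=103
bid=- ask=103
bid=- ask=102
bid=99 ask=102

Derivation:
After op 1 [order #1] limit_sell(price=103, qty=9): fills=none; bids=[-] asks=[#1:9@103]
After op 2 [order #2] limit_buy(price=98, qty=5): fills=none; bids=[#2:5@98] asks=[#1:9@103]
After op 3 [order #3] limit_buy(price=100, qty=8): fills=none; bids=[#3:8@100 #2:5@98] asks=[#1:9@103]
After op 4 cancel(order #2): fills=none; bids=[#3:8@100] asks=[#1:9@103]
After op 5 [order #4] limit_sell(price=99, qty=8): fills=#3x#4:8@100; bids=[-] asks=[#1:9@103]
After op 6 [order #5] limit_sell(price=102, qty=8): fills=none; bids=[-] asks=[#5:8@102 #1:9@103]
After op 7 [order #6] limit_buy(price=99, qty=2): fills=none; bids=[#6:2@99] asks=[#5:8@102 #1:9@103]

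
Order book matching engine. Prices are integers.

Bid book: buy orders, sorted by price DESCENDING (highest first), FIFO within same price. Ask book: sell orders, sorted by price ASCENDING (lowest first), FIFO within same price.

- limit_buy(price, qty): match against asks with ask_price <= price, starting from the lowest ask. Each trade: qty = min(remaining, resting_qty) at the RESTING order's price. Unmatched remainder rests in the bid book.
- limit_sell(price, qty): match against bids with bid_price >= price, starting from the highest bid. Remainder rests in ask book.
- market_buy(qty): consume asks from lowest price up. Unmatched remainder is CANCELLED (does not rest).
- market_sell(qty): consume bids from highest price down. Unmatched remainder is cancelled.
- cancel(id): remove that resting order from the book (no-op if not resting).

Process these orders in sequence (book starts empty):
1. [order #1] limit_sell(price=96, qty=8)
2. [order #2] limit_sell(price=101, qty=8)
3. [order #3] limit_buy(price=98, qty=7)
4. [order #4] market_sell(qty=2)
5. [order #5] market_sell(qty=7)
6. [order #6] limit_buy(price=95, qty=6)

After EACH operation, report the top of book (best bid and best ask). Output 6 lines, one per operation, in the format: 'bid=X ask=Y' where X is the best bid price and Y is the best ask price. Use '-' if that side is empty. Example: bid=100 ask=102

After op 1 [order #1] limit_sell(price=96, qty=8): fills=none; bids=[-] asks=[#1:8@96]
After op 2 [order #2] limit_sell(price=101, qty=8): fills=none; bids=[-] asks=[#1:8@96 #2:8@101]
After op 3 [order #3] limit_buy(price=98, qty=7): fills=#3x#1:7@96; bids=[-] asks=[#1:1@96 #2:8@101]
After op 4 [order #4] market_sell(qty=2): fills=none; bids=[-] asks=[#1:1@96 #2:8@101]
After op 5 [order #5] market_sell(qty=7): fills=none; bids=[-] asks=[#1:1@96 #2:8@101]
After op 6 [order #6] limit_buy(price=95, qty=6): fills=none; bids=[#6:6@95] asks=[#1:1@96 #2:8@101]

Answer: bid=- ask=96
bid=- ask=96
bid=- ask=96
bid=- ask=96
bid=- ask=96
bid=95 ask=96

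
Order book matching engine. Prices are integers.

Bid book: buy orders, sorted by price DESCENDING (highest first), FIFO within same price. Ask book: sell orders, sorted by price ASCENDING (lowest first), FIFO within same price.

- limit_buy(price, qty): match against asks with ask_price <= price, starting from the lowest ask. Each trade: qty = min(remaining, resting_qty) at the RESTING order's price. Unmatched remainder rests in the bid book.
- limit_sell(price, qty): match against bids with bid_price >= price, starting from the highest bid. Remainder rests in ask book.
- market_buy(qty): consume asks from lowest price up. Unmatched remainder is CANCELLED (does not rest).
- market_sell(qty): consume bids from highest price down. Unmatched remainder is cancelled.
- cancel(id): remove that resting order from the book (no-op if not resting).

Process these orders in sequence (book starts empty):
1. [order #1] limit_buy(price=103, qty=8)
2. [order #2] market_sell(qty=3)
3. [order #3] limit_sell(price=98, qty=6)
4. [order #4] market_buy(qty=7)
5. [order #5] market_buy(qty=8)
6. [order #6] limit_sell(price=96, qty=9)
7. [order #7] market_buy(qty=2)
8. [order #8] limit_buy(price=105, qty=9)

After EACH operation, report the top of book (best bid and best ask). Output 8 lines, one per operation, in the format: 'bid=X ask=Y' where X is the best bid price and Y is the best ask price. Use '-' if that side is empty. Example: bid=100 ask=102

Answer: bid=103 ask=-
bid=103 ask=-
bid=- ask=98
bid=- ask=-
bid=- ask=-
bid=- ask=96
bid=- ask=96
bid=105 ask=-

Derivation:
After op 1 [order #1] limit_buy(price=103, qty=8): fills=none; bids=[#1:8@103] asks=[-]
After op 2 [order #2] market_sell(qty=3): fills=#1x#2:3@103; bids=[#1:5@103] asks=[-]
After op 3 [order #3] limit_sell(price=98, qty=6): fills=#1x#3:5@103; bids=[-] asks=[#3:1@98]
After op 4 [order #4] market_buy(qty=7): fills=#4x#3:1@98; bids=[-] asks=[-]
After op 5 [order #5] market_buy(qty=8): fills=none; bids=[-] asks=[-]
After op 6 [order #6] limit_sell(price=96, qty=9): fills=none; bids=[-] asks=[#6:9@96]
After op 7 [order #7] market_buy(qty=2): fills=#7x#6:2@96; bids=[-] asks=[#6:7@96]
After op 8 [order #8] limit_buy(price=105, qty=9): fills=#8x#6:7@96; bids=[#8:2@105] asks=[-]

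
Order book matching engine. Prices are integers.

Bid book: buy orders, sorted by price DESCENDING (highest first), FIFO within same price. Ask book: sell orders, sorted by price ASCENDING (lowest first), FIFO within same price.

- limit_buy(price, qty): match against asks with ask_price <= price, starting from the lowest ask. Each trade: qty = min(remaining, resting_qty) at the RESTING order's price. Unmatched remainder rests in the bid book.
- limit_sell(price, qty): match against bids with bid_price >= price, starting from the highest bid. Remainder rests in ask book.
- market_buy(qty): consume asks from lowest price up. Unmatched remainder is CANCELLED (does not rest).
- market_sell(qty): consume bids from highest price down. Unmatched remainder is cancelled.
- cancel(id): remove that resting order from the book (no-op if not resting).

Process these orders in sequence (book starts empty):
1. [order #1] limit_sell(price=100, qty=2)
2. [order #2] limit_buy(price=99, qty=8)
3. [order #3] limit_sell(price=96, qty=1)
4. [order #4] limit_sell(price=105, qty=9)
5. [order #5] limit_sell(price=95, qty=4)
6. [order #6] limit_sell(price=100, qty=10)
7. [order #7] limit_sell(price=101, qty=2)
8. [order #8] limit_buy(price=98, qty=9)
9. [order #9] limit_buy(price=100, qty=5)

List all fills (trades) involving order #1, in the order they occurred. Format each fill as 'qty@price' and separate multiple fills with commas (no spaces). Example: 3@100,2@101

After op 1 [order #1] limit_sell(price=100, qty=2): fills=none; bids=[-] asks=[#1:2@100]
After op 2 [order #2] limit_buy(price=99, qty=8): fills=none; bids=[#2:8@99] asks=[#1:2@100]
After op 3 [order #3] limit_sell(price=96, qty=1): fills=#2x#3:1@99; bids=[#2:7@99] asks=[#1:2@100]
After op 4 [order #4] limit_sell(price=105, qty=9): fills=none; bids=[#2:7@99] asks=[#1:2@100 #4:9@105]
After op 5 [order #5] limit_sell(price=95, qty=4): fills=#2x#5:4@99; bids=[#2:3@99] asks=[#1:2@100 #4:9@105]
After op 6 [order #6] limit_sell(price=100, qty=10): fills=none; bids=[#2:3@99] asks=[#1:2@100 #6:10@100 #4:9@105]
After op 7 [order #7] limit_sell(price=101, qty=2): fills=none; bids=[#2:3@99] asks=[#1:2@100 #6:10@100 #7:2@101 #4:9@105]
After op 8 [order #8] limit_buy(price=98, qty=9): fills=none; bids=[#2:3@99 #8:9@98] asks=[#1:2@100 #6:10@100 #7:2@101 #4:9@105]
After op 9 [order #9] limit_buy(price=100, qty=5): fills=#9x#1:2@100 #9x#6:3@100; bids=[#2:3@99 #8:9@98] asks=[#6:7@100 #7:2@101 #4:9@105]

Answer: 2@100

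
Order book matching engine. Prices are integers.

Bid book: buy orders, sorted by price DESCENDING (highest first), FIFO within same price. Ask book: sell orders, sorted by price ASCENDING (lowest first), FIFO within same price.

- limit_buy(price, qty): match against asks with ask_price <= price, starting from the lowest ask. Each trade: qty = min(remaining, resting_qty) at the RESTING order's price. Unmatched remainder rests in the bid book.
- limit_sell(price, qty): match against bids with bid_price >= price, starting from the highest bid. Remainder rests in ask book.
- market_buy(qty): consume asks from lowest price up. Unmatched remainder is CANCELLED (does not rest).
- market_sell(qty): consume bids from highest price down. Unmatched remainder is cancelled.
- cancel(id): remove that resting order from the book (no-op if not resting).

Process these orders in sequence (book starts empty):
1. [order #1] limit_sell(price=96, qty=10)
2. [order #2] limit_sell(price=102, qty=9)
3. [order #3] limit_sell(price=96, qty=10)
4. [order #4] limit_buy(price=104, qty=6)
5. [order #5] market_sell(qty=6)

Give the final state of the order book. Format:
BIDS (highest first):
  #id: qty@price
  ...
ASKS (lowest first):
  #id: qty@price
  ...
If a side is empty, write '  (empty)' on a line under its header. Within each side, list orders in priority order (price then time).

Answer: BIDS (highest first):
  (empty)
ASKS (lowest first):
  #1: 4@96
  #3: 10@96
  #2: 9@102

Derivation:
After op 1 [order #1] limit_sell(price=96, qty=10): fills=none; bids=[-] asks=[#1:10@96]
After op 2 [order #2] limit_sell(price=102, qty=9): fills=none; bids=[-] asks=[#1:10@96 #2:9@102]
After op 3 [order #3] limit_sell(price=96, qty=10): fills=none; bids=[-] asks=[#1:10@96 #3:10@96 #2:9@102]
After op 4 [order #4] limit_buy(price=104, qty=6): fills=#4x#1:6@96; bids=[-] asks=[#1:4@96 #3:10@96 #2:9@102]
After op 5 [order #5] market_sell(qty=6): fills=none; bids=[-] asks=[#1:4@96 #3:10@96 #2:9@102]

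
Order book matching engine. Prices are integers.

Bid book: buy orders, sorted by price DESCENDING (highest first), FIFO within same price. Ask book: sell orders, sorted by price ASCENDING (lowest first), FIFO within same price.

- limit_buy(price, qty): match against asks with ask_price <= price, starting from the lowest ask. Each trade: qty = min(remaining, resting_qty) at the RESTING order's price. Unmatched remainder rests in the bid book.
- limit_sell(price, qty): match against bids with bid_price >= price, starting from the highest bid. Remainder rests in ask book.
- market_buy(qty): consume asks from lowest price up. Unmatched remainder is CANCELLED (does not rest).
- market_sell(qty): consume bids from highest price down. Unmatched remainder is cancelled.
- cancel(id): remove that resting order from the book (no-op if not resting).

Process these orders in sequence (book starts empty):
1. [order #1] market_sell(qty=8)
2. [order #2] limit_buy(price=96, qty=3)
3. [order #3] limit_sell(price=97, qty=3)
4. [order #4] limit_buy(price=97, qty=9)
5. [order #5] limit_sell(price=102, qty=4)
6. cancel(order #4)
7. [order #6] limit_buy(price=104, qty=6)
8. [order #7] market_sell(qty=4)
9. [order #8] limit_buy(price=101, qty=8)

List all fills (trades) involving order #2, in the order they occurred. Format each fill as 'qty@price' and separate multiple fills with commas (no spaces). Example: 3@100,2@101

Answer: 2@96

Derivation:
After op 1 [order #1] market_sell(qty=8): fills=none; bids=[-] asks=[-]
After op 2 [order #2] limit_buy(price=96, qty=3): fills=none; bids=[#2:3@96] asks=[-]
After op 3 [order #3] limit_sell(price=97, qty=3): fills=none; bids=[#2:3@96] asks=[#3:3@97]
After op 4 [order #4] limit_buy(price=97, qty=9): fills=#4x#3:3@97; bids=[#4:6@97 #2:3@96] asks=[-]
After op 5 [order #5] limit_sell(price=102, qty=4): fills=none; bids=[#4:6@97 #2:3@96] asks=[#5:4@102]
After op 6 cancel(order #4): fills=none; bids=[#2:3@96] asks=[#5:4@102]
After op 7 [order #6] limit_buy(price=104, qty=6): fills=#6x#5:4@102; bids=[#6:2@104 #2:3@96] asks=[-]
After op 8 [order #7] market_sell(qty=4): fills=#6x#7:2@104 #2x#7:2@96; bids=[#2:1@96] asks=[-]
After op 9 [order #8] limit_buy(price=101, qty=8): fills=none; bids=[#8:8@101 #2:1@96] asks=[-]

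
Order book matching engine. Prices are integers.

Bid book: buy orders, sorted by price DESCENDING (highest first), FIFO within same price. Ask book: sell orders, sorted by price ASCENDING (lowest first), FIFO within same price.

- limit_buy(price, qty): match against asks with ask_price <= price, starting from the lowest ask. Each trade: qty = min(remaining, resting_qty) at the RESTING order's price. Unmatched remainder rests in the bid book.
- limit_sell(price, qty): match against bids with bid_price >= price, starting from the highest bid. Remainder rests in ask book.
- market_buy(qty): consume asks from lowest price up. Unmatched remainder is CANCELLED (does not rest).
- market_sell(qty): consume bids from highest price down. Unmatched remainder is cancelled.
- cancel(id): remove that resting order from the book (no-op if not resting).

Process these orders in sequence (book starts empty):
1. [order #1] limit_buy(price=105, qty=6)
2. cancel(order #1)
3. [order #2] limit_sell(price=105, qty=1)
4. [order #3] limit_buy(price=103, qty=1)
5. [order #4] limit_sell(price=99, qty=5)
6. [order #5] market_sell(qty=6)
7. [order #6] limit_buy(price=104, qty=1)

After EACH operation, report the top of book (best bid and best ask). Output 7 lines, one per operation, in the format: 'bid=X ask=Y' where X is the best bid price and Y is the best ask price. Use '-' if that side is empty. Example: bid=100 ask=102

After op 1 [order #1] limit_buy(price=105, qty=6): fills=none; bids=[#1:6@105] asks=[-]
After op 2 cancel(order #1): fills=none; bids=[-] asks=[-]
After op 3 [order #2] limit_sell(price=105, qty=1): fills=none; bids=[-] asks=[#2:1@105]
After op 4 [order #3] limit_buy(price=103, qty=1): fills=none; bids=[#3:1@103] asks=[#2:1@105]
After op 5 [order #4] limit_sell(price=99, qty=5): fills=#3x#4:1@103; bids=[-] asks=[#4:4@99 #2:1@105]
After op 6 [order #5] market_sell(qty=6): fills=none; bids=[-] asks=[#4:4@99 #2:1@105]
After op 7 [order #6] limit_buy(price=104, qty=1): fills=#6x#4:1@99; bids=[-] asks=[#4:3@99 #2:1@105]

Answer: bid=105 ask=-
bid=- ask=-
bid=- ask=105
bid=103 ask=105
bid=- ask=99
bid=- ask=99
bid=- ask=99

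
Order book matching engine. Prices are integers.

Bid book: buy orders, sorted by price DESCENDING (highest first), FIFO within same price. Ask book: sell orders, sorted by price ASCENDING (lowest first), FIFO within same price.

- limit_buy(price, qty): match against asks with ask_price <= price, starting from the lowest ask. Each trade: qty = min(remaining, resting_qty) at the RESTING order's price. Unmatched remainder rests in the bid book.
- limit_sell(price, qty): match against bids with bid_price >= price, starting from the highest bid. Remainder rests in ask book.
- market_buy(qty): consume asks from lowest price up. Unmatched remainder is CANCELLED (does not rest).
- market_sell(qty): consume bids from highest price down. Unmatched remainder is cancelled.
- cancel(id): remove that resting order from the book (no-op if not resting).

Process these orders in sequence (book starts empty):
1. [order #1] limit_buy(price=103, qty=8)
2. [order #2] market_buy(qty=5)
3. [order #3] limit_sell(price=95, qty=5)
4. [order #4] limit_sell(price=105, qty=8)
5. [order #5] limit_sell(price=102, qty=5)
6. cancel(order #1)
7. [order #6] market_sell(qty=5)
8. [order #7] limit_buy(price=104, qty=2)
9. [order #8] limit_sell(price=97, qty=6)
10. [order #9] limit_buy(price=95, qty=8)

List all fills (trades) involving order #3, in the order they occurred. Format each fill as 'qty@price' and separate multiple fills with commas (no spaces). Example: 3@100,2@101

Answer: 5@103

Derivation:
After op 1 [order #1] limit_buy(price=103, qty=8): fills=none; bids=[#1:8@103] asks=[-]
After op 2 [order #2] market_buy(qty=5): fills=none; bids=[#1:8@103] asks=[-]
After op 3 [order #3] limit_sell(price=95, qty=5): fills=#1x#3:5@103; bids=[#1:3@103] asks=[-]
After op 4 [order #4] limit_sell(price=105, qty=8): fills=none; bids=[#1:3@103] asks=[#4:8@105]
After op 5 [order #5] limit_sell(price=102, qty=5): fills=#1x#5:3@103; bids=[-] asks=[#5:2@102 #4:8@105]
After op 6 cancel(order #1): fills=none; bids=[-] asks=[#5:2@102 #4:8@105]
After op 7 [order #6] market_sell(qty=5): fills=none; bids=[-] asks=[#5:2@102 #4:8@105]
After op 8 [order #7] limit_buy(price=104, qty=2): fills=#7x#5:2@102; bids=[-] asks=[#4:8@105]
After op 9 [order #8] limit_sell(price=97, qty=6): fills=none; bids=[-] asks=[#8:6@97 #4:8@105]
After op 10 [order #9] limit_buy(price=95, qty=8): fills=none; bids=[#9:8@95] asks=[#8:6@97 #4:8@105]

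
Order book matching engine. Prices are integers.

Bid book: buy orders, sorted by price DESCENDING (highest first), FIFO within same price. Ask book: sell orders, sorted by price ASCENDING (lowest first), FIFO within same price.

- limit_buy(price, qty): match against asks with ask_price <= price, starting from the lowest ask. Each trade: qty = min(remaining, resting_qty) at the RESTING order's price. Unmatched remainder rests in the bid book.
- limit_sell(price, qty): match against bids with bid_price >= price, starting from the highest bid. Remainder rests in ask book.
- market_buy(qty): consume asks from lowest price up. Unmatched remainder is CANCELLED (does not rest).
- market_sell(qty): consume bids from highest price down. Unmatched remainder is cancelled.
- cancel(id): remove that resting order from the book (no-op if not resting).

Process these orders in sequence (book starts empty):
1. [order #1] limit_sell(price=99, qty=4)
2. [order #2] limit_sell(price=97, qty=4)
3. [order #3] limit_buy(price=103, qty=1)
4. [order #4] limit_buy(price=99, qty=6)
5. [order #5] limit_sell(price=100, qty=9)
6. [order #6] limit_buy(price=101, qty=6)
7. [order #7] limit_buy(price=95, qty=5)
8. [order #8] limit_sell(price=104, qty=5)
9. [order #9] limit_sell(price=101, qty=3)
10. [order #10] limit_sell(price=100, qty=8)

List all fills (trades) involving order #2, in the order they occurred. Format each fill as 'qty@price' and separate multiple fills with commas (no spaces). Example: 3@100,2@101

Answer: 1@97,3@97

Derivation:
After op 1 [order #1] limit_sell(price=99, qty=4): fills=none; bids=[-] asks=[#1:4@99]
After op 2 [order #2] limit_sell(price=97, qty=4): fills=none; bids=[-] asks=[#2:4@97 #1:4@99]
After op 3 [order #3] limit_buy(price=103, qty=1): fills=#3x#2:1@97; bids=[-] asks=[#2:3@97 #1:4@99]
After op 4 [order #4] limit_buy(price=99, qty=6): fills=#4x#2:3@97 #4x#1:3@99; bids=[-] asks=[#1:1@99]
After op 5 [order #5] limit_sell(price=100, qty=9): fills=none; bids=[-] asks=[#1:1@99 #5:9@100]
After op 6 [order #6] limit_buy(price=101, qty=6): fills=#6x#1:1@99 #6x#5:5@100; bids=[-] asks=[#5:4@100]
After op 7 [order #7] limit_buy(price=95, qty=5): fills=none; bids=[#7:5@95] asks=[#5:4@100]
After op 8 [order #8] limit_sell(price=104, qty=5): fills=none; bids=[#7:5@95] asks=[#5:4@100 #8:5@104]
After op 9 [order #9] limit_sell(price=101, qty=3): fills=none; bids=[#7:5@95] asks=[#5:4@100 #9:3@101 #8:5@104]
After op 10 [order #10] limit_sell(price=100, qty=8): fills=none; bids=[#7:5@95] asks=[#5:4@100 #10:8@100 #9:3@101 #8:5@104]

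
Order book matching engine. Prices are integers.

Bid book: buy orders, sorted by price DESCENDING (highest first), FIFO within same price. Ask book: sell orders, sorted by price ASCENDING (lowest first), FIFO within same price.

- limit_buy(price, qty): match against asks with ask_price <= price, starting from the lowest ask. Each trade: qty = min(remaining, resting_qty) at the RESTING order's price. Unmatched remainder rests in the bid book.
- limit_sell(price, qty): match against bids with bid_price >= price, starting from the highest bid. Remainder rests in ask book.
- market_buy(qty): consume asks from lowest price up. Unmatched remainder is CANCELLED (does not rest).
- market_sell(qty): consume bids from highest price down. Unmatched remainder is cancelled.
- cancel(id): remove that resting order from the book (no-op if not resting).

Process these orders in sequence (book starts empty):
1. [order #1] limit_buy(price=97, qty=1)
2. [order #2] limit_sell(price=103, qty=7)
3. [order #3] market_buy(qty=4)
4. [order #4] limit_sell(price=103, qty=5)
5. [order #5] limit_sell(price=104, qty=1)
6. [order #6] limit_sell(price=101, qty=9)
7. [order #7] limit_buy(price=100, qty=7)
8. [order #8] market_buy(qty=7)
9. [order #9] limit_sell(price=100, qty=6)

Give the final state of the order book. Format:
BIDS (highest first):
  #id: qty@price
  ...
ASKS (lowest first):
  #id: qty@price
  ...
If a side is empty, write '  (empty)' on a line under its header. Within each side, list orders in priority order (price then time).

After op 1 [order #1] limit_buy(price=97, qty=1): fills=none; bids=[#1:1@97] asks=[-]
After op 2 [order #2] limit_sell(price=103, qty=7): fills=none; bids=[#1:1@97] asks=[#2:7@103]
After op 3 [order #3] market_buy(qty=4): fills=#3x#2:4@103; bids=[#1:1@97] asks=[#2:3@103]
After op 4 [order #4] limit_sell(price=103, qty=5): fills=none; bids=[#1:1@97] asks=[#2:3@103 #4:5@103]
After op 5 [order #5] limit_sell(price=104, qty=1): fills=none; bids=[#1:1@97] asks=[#2:3@103 #4:5@103 #5:1@104]
After op 6 [order #6] limit_sell(price=101, qty=9): fills=none; bids=[#1:1@97] asks=[#6:9@101 #2:3@103 #4:5@103 #5:1@104]
After op 7 [order #7] limit_buy(price=100, qty=7): fills=none; bids=[#7:7@100 #1:1@97] asks=[#6:9@101 #2:3@103 #4:5@103 #5:1@104]
After op 8 [order #8] market_buy(qty=7): fills=#8x#6:7@101; bids=[#7:7@100 #1:1@97] asks=[#6:2@101 #2:3@103 #4:5@103 #5:1@104]
After op 9 [order #9] limit_sell(price=100, qty=6): fills=#7x#9:6@100; bids=[#7:1@100 #1:1@97] asks=[#6:2@101 #2:3@103 #4:5@103 #5:1@104]

Answer: BIDS (highest first):
  #7: 1@100
  #1: 1@97
ASKS (lowest first):
  #6: 2@101
  #2: 3@103
  #4: 5@103
  #5: 1@104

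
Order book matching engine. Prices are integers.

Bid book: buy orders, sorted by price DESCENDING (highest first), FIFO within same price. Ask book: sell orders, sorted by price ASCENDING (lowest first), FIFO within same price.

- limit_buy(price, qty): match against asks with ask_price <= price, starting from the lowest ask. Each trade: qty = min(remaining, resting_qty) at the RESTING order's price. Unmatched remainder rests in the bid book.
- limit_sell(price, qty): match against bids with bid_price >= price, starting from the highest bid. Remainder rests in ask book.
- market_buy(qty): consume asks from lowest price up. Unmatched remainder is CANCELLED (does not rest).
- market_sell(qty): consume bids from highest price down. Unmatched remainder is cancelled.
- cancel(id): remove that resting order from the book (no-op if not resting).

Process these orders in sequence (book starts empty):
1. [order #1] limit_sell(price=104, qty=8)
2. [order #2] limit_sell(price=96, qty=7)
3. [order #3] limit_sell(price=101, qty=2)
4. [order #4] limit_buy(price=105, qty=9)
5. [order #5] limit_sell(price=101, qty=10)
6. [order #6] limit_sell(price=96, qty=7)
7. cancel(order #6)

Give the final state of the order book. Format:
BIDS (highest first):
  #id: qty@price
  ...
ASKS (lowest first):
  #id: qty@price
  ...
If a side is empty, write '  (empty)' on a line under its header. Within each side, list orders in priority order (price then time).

After op 1 [order #1] limit_sell(price=104, qty=8): fills=none; bids=[-] asks=[#1:8@104]
After op 2 [order #2] limit_sell(price=96, qty=7): fills=none; bids=[-] asks=[#2:7@96 #1:8@104]
After op 3 [order #3] limit_sell(price=101, qty=2): fills=none; bids=[-] asks=[#2:7@96 #3:2@101 #1:8@104]
After op 4 [order #4] limit_buy(price=105, qty=9): fills=#4x#2:7@96 #4x#3:2@101; bids=[-] asks=[#1:8@104]
After op 5 [order #5] limit_sell(price=101, qty=10): fills=none; bids=[-] asks=[#5:10@101 #1:8@104]
After op 6 [order #6] limit_sell(price=96, qty=7): fills=none; bids=[-] asks=[#6:7@96 #5:10@101 #1:8@104]
After op 7 cancel(order #6): fills=none; bids=[-] asks=[#5:10@101 #1:8@104]

Answer: BIDS (highest first):
  (empty)
ASKS (lowest first):
  #5: 10@101
  #1: 8@104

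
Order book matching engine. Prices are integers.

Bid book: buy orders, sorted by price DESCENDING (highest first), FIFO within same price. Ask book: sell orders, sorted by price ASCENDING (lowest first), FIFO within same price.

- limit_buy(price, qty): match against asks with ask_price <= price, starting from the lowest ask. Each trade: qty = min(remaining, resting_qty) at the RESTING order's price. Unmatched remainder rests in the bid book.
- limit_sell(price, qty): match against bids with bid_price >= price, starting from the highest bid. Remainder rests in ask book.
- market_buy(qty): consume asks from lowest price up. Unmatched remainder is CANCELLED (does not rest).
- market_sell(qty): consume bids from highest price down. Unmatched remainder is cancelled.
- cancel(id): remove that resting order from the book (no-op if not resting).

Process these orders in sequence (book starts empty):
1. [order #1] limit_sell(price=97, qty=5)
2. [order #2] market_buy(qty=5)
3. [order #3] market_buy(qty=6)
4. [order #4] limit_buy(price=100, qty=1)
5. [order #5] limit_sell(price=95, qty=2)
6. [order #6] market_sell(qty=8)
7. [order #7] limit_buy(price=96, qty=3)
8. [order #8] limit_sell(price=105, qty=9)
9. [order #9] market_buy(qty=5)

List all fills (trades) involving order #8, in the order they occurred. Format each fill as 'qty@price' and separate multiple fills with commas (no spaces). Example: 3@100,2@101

Answer: 5@105

Derivation:
After op 1 [order #1] limit_sell(price=97, qty=5): fills=none; bids=[-] asks=[#1:5@97]
After op 2 [order #2] market_buy(qty=5): fills=#2x#1:5@97; bids=[-] asks=[-]
After op 3 [order #3] market_buy(qty=6): fills=none; bids=[-] asks=[-]
After op 4 [order #4] limit_buy(price=100, qty=1): fills=none; bids=[#4:1@100] asks=[-]
After op 5 [order #5] limit_sell(price=95, qty=2): fills=#4x#5:1@100; bids=[-] asks=[#5:1@95]
After op 6 [order #6] market_sell(qty=8): fills=none; bids=[-] asks=[#5:1@95]
After op 7 [order #7] limit_buy(price=96, qty=3): fills=#7x#5:1@95; bids=[#7:2@96] asks=[-]
After op 8 [order #8] limit_sell(price=105, qty=9): fills=none; bids=[#7:2@96] asks=[#8:9@105]
After op 9 [order #9] market_buy(qty=5): fills=#9x#8:5@105; bids=[#7:2@96] asks=[#8:4@105]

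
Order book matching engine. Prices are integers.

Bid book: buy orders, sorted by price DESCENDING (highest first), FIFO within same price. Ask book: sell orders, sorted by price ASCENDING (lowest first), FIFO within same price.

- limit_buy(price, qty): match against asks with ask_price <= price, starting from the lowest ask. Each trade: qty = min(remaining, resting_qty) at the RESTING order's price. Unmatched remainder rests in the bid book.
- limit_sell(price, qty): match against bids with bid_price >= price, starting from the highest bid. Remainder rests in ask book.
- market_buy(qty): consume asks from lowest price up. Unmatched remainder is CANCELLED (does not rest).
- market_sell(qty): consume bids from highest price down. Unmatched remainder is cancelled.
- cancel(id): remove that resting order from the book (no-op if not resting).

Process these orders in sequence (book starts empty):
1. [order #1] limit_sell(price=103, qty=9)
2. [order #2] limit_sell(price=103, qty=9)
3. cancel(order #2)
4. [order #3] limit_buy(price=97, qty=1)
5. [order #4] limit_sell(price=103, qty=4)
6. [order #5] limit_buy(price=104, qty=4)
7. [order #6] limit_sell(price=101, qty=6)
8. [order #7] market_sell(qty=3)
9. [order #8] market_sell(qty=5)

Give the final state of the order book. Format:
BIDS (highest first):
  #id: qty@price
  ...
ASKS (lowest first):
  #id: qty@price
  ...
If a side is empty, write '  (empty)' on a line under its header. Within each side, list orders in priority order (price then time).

Answer: BIDS (highest first):
  (empty)
ASKS (lowest first):
  #6: 6@101
  #1: 5@103
  #4: 4@103

Derivation:
After op 1 [order #1] limit_sell(price=103, qty=9): fills=none; bids=[-] asks=[#1:9@103]
After op 2 [order #2] limit_sell(price=103, qty=9): fills=none; bids=[-] asks=[#1:9@103 #2:9@103]
After op 3 cancel(order #2): fills=none; bids=[-] asks=[#1:9@103]
After op 4 [order #3] limit_buy(price=97, qty=1): fills=none; bids=[#3:1@97] asks=[#1:9@103]
After op 5 [order #4] limit_sell(price=103, qty=4): fills=none; bids=[#3:1@97] asks=[#1:9@103 #4:4@103]
After op 6 [order #5] limit_buy(price=104, qty=4): fills=#5x#1:4@103; bids=[#3:1@97] asks=[#1:5@103 #4:4@103]
After op 7 [order #6] limit_sell(price=101, qty=6): fills=none; bids=[#3:1@97] asks=[#6:6@101 #1:5@103 #4:4@103]
After op 8 [order #7] market_sell(qty=3): fills=#3x#7:1@97; bids=[-] asks=[#6:6@101 #1:5@103 #4:4@103]
After op 9 [order #8] market_sell(qty=5): fills=none; bids=[-] asks=[#6:6@101 #1:5@103 #4:4@103]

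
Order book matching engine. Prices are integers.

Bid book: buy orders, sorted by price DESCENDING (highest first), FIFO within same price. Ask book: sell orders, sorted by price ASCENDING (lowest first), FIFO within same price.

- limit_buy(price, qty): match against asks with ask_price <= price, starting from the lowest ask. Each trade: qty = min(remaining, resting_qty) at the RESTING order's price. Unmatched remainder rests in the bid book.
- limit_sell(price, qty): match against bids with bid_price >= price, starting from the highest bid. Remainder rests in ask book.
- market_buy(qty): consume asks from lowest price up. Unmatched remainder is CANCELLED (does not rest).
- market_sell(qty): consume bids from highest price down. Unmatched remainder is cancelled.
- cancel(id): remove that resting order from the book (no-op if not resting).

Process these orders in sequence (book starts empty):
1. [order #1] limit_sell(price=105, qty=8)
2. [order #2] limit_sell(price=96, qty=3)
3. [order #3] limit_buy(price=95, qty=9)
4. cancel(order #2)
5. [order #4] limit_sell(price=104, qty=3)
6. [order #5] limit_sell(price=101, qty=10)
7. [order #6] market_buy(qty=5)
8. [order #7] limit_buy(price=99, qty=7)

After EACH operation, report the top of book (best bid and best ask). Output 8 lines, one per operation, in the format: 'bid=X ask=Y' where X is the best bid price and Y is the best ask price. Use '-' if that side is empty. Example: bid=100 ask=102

Answer: bid=- ask=105
bid=- ask=96
bid=95 ask=96
bid=95 ask=105
bid=95 ask=104
bid=95 ask=101
bid=95 ask=101
bid=99 ask=101

Derivation:
After op 1 [order #1] limit_sell(price=105, qty=8): fills=none; bids=[-] asks=[#1:8@105]
After op 2 [order #2] limit_sell(price=96, qty=3): fills=none; bids=[-] asks=[#2:3@96 #1:8@105]
After op 3 [order #3] limit_buy(price=95, qty=9): fills=none; bids=[#3:9@95] asks=[#2:3@96 #1:8@105]
After op 4 cancel(order #2): fills=none; bids=[#3:9@95] asks=[#1:8@105]
After op 5 [order #4] limit_sell(price=104, qty=3): fills=none; bids=[#3:9@95] asks=[#4:3@104 #1:8@105]
After op 6 [order #5] limit_sell(price=101, qty=10): fills=none; bids=[#3:9@95] asks=[#5:10@101 #4:3@104 #1:8@105]
After op 7 [order #6] market_buy(qty=5): fills=#6x#5:5@101; bids=[#3:9@95] asks=[#5:5@101 #4:3@104 #1:8@105]
After op 8 [order #7] limit_buy(price=99, qty=7): fills=none; bids=[#7:7@99 #3:9@95] asks=[#5:5@101 #4:3@104 #1:8@105]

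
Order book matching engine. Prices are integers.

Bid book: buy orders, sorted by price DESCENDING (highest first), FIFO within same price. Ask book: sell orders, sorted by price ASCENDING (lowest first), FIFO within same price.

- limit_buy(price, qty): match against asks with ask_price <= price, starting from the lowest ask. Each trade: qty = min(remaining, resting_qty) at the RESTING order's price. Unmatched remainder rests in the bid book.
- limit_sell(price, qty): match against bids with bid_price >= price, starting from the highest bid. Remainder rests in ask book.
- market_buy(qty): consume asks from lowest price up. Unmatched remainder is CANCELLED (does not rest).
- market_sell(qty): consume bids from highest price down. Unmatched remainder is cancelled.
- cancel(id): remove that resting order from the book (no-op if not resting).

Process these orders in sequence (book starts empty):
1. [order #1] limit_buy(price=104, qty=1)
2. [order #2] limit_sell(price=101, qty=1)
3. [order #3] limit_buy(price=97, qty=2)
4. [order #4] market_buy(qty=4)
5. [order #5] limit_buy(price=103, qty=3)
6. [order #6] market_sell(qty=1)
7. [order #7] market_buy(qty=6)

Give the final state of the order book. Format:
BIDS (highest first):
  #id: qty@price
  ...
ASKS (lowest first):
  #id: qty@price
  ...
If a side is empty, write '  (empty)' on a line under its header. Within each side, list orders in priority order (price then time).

Answer: BIDS (highest first):
  #5: 2@103
  #3: 2@97
ASKS (lowest first):
  (empty)

Derivation:
After op 1 [order #1] limit_buy(price=104, qty=1): fills=none; bids=[#1:1@104] asks=[-]
After op 2 [order #2] limit_sell(price=101, qty=1): fills=#1x#2:1@104; bids=[-] asks=[-]
After op 3 [order #3] limit_buy(price=97, qty=2): fills=none; bids=[#3:2@97] asks=[-]
After op 4 [order #4] market_buy(qty=4): fills=none; bids=[#3:2@97] asks=[-]
After op 5 [order #5] limit_buy(price=103, qty=3): fills=none; bids=[#5:3@103 #3:2@97] asks=[-]
After op 6 [order #6] market_sell(qty=1): fills=#5x#6:1@103; bids=[#5:2@103 #3:2@97] asks=[-]
After op 7 [order #7] market_buy(qty=6): fills=none; bids=[#5:2@103 #3:2@97] asks=[-]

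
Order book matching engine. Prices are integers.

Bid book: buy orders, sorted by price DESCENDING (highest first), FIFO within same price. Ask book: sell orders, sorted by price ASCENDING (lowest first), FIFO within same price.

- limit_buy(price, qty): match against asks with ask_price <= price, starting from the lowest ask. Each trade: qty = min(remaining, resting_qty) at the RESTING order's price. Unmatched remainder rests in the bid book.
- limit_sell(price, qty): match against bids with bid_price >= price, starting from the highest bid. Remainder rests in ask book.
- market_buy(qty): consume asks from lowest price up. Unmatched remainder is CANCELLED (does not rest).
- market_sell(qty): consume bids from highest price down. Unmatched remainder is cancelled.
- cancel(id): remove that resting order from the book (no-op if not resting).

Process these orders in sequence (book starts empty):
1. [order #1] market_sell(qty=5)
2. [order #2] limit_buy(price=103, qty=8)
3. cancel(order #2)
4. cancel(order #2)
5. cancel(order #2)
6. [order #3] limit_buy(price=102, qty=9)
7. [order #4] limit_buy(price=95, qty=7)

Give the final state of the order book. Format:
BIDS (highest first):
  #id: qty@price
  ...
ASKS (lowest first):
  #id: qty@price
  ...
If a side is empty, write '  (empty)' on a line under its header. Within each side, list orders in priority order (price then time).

Answer: BIDS (highest first):
  #3: 9@102
  #4: 7@95
ASKS (lowest first):
  (empty)

Derivation:
After op 1 [order #1] market_sell(qty=5): fills=none; bids=[-] asks=[-]
After op 2 [order #2] limit_buy(price=103, qty=8): fills=none; bids=[#2:8@103] asks=[-]
After op 3 cancel(order #2): fills=none; bids=[-] asks=[-]
After op 4 cancel(order #2): fills=none; bids=[-] asks=[-]
After op 5 cancel(order #2): fills=none; bids=[-] asks=[-]
After op 6 [order #3] limit_buy(price=102, qty=9): fills=none; bids=[#3:9@102] asks=[-]
After op 7 [order #4] limit_buy(price=95, qty=7): fills=none; bids=[#3:9@102 #4:7@95] asks=[-]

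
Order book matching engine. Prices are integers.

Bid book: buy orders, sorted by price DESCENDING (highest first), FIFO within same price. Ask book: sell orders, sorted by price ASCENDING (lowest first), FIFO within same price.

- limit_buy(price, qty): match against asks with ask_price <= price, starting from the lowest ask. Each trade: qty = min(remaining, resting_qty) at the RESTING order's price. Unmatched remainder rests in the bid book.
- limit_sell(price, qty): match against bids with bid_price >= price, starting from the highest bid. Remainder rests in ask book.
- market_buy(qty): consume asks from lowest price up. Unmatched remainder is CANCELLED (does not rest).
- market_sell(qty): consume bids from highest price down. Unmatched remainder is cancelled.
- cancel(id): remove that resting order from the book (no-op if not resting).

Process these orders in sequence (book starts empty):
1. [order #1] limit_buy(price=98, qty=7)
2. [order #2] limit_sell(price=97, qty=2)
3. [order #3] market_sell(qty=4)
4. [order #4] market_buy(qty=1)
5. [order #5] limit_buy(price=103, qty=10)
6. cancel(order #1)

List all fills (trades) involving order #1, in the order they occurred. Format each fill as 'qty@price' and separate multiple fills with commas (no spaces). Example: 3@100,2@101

Answer: 2@98,4@98

Derivation:
After op 1 [order #1] limit_buy(price=98, qty=7): fills=none; bids=[#1:7@98] asks=[-]
After op 2 [order #2] limit_sell(price=97, qty=2): fills=#1x#2:2@98; bids=[#1:5@98] asks=[-]
After op 3 [order #3] market_sell(qty=4): fills=#1x#3:4@98; bids=[#1:1@98] asks=[-]
After op 4 [order #4] market_buy(qty=1): fills=none; bids=[#1:1@98] asks=[-]
After op 5 [order #5] limit_buy(price=103, qty=10): fills=none; bids=[#5:10@103 #1:1@98] asks=[-]
After op 6 cancel(order #1): fills=none; bids=[#5:10@103] asks=[-]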